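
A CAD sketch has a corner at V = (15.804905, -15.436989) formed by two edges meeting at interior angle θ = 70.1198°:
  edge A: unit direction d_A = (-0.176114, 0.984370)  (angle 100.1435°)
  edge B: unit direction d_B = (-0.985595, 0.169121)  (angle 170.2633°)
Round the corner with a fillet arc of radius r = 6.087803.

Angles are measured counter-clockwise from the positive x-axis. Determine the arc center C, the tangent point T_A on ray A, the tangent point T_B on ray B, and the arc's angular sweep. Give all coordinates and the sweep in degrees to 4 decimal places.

center=(8.2845,-7.9698) T_A=(14.2771,-6.8976) T_B=(7.2549,-13.9699) sweep=109.8802

bisector direction at 135.2034° = (-0.709613,0.704592)
center distance |VC| = r/sin(θ/2) = 6.087803/sin(35.0599°) = 10.597943
C = V + |VC|·bis = (8.2845,-7.9698)
T_A = V + ((C−V)·d_A)·d_A = V + 8.6750·d_A = (14.2771,-6.8976)
T_B = V + ((C−V)·d_B)·d_B = V + 8.6750·d_B = (7.2549,-13.9699)
sweep = 180° − θ = 109.8802°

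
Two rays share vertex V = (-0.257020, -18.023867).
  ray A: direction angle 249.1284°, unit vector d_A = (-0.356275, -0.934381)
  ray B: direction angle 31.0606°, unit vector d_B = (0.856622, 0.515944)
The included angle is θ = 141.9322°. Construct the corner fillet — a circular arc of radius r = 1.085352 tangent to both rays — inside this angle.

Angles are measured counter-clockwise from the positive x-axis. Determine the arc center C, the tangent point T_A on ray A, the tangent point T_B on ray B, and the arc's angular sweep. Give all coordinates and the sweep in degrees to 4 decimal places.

bisector direction at 320.0945° = (0.767104,-0.641523)
center distance |VC| = r/sin(θ/2) = 1.085352/sin(70.9661°) = 1.148125
C = V + |VC|·bis = (0.6237,-18.7604)
T_A = V + ((C−V)·d_A)·d_A = V + 0.3744·d_A = (-0.3904,-18.3737)
T_B = V + ((C−V)·d_B)·d_B = V + 0.3744·d_B = (0.0637,-17.8307)
sweep = 180° − θ = 38.0678°

center=(0.6237,-18.7604) T_A=(-0.3904,-18.3737) T_B=(0.0637,-17.8307) sweep=38.0678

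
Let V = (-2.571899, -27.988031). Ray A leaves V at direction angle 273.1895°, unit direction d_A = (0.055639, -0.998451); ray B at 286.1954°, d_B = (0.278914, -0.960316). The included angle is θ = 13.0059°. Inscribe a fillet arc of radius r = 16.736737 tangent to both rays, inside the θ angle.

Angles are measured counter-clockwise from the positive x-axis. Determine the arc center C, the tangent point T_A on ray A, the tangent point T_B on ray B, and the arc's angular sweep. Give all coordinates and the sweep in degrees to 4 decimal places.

center=(22.3083,-173.6586) T_A=(5.5975,-174.5898) T_B=(38.3808,-168.9905) sweep=166.9941

bisector direction at 279.6925° = (0.168359,-0.985726)
center distance |VC| = r/sin(θ/2) = 16.736737/sin(6.5030°) = 147.780055
C = V + |VC|·bis = (22.3083,-173.6586)
T_A = V + ((C−V)·d_A)·d_A = V + 146.8292·d_A = (5.5975,-174.5898)
T_B = V + ((C−V)·d_B)·d_B = V + 146.8292·d_B = (38.3808,-168.9905)
sweep = 180° − θ = 166.9941°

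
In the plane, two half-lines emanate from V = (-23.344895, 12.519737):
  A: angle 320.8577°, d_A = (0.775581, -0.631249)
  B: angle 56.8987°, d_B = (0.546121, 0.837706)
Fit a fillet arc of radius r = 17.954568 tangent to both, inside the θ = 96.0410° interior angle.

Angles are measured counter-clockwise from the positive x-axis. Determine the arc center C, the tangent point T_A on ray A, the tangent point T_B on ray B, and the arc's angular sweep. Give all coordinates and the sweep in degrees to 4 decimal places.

center=(0.5182,16.2473) T_A=(-10.8156,2.3221) T_B=(-14.5225,26.0527) sweep=83.9590

bisector direction at 8.8782° = (0.988019,0.154334)
center distance |VC| = r/sin(θ/2) = 17.954568/sin(48.0205°) = 24.152475
C = V + |VC|·bis = (0.5182,16.2473)
T_A = V + ((C−V)·d_A)·d_A = V + 16.1547·d_A = (-10.8156,2.3221)
T_B = V + ((C−V)·d_B)·d_B = V + 16.1547·d_B = (-14.5225,26.0527)
sweep = 180° − θ = 83.9590°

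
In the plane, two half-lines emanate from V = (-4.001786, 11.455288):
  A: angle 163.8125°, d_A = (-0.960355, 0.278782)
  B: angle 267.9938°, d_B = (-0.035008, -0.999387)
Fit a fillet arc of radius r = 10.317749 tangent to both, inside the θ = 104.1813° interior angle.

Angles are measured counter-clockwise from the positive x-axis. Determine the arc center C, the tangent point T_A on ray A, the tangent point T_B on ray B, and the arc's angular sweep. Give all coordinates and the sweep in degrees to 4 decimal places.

bisector direction at 215.9031° = (-0.810009,-0.586417)
center distance |VC| = r/sin(θ/2) = 10.317749/sin(52.0906°) = 13.077263
C = V + |VC|·bis = (-14.5945,3.7866)
T_A = V + ((C−V)·d_A)·d_A = V + 8.0349·d_A = (-11.7181,13.6953)
T_B = V + ((C−V)·d_B)·d_B = V + 8.0349·d_B = (-4.2831,3.4254)
sweep = 180° − θ = 75.8187°

center=(-14.5945,3.7866) T_A=(-11.7181,13.6953) T_B=(-4.2831,3.4254) sweep=75.8187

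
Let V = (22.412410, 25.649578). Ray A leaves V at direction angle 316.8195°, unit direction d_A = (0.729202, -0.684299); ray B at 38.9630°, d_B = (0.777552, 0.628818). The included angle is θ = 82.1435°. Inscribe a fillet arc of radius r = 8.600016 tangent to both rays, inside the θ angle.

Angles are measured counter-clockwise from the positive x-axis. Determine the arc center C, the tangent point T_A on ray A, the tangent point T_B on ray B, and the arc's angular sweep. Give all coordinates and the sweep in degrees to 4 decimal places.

bisector direction at 357.8912° = (0.999323,-0.036796)
center distance |VC| = r/sin(θ/2) = 8.600016/sin(41.0718°) = 13.089754
C = V + |VC|·bis = (35.4933,25.1679)
T_A = V + ((C−V)·d_A)·d_A = V + 9.8682·d_A = (29.6083,18.8968)
T_B = V + ((C−V)·d_B)·d_B = V + 9.8682·d_B = (30.0855,31.8549)
sweep = 180° − θ = 97.8565°

center=(35.4933,25.1679) T_A=(29.6083,18.8968) T_B=(30.0855,31.8549) sweep=97.8565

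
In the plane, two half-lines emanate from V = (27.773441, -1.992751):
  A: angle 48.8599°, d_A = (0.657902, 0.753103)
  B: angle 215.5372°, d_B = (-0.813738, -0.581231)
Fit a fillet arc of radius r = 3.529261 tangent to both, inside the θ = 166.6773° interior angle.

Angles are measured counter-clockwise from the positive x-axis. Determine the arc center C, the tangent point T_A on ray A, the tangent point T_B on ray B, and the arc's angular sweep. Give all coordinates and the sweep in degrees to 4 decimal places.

bisector direction at 132.1986° = (-0.671702,0.740822)
center distance |VC| = r/sin(θ/2) = 3.529261/sin(83.3387°) = 3.553249
C = V + |VC|·bis = (25.3867,0.6396)
T_A = V + ((C−V)·d_A)·d_A = V + 0.4122·d_A = (28.0446,-1.6823)
T_B = V + ((C−V)·d_B)·d_B = V + 0.4122·d_B = (27.4380,-2.2323)
sweep = 180° − θ = 13.3227°

center=(25.3867,0.6396) T_A=(28.0446,-1.6823) T_B=(27.4380,-2.2323) sweep=13.3227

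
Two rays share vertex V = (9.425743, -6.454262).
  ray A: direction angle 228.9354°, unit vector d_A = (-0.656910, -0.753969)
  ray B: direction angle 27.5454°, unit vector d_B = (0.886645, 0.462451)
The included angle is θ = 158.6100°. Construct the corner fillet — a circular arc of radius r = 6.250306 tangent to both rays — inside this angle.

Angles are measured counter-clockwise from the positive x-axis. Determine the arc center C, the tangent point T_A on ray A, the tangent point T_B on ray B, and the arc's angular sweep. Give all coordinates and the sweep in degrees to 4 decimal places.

center=(13.3628,-11.4502) T_A=(8.6503,-7.3443) T_B=(10.4724,-5.9084) sweep=21.3900

bisector direction at 308.2404° = (0.618962,-0.785421)
center distance |VC| = r/sin(θ/2) = 6.250306/sin(79.3050°) = 6.360799
C = V + |VC|·bis = (13.3628,-11.4502)
T_A = V + ((C−V)·d_A)·d_A = V + 1.1804·d_A = (8.6503,-7.3443)
T_B = V + ((C−V)·d_B)·d_B = V + 1.1804·d_B = (10.4724,-5.9084)
sweep = 180° − θ = 21.3900°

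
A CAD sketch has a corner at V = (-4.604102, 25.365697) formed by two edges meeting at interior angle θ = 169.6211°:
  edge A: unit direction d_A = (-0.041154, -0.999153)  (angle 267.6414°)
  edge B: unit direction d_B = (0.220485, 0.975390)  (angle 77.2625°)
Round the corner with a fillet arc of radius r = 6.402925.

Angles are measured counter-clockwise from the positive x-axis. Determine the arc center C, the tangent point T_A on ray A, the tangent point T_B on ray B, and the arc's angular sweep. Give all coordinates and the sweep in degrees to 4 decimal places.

center=(1.7695,24.5212) T_A=(-4.6280,24.7847) T_B=(-4.4759,25.9329) sweep=10.3789

bisector direction at 352.4520° = (0.991335,-0.131358)
center distance |VC| = r/sin(θ/2) = 6.402925/sin(84.8106°) = 6.429278
C = V + |VC|·bis = (1.7695,24.5212)
T_A = V + ((C−V)·d_A)·d_A = V + 0.5815·d_A = (-4.6280,24.7847)
T_B = V + ((C−V)·d_B)·d_B = V + 0.5815·d_B = (-4.4759,25.9329)
sweep = 180° − θ = 10.3789°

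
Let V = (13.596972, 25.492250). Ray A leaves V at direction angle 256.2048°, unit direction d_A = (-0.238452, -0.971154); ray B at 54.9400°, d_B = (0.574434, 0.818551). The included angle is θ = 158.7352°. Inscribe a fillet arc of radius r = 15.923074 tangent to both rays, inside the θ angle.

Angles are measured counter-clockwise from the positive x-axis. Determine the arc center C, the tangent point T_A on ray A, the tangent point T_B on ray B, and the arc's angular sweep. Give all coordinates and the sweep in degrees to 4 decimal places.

center=(28.3479,18.7923) T_A=(12.8842,22.5892) T_B=(15.3141,27.9391) sweep=21.2648

bisector direction at 335.5724° = (0.910485,-0.413543)
center distance |VC| = r/sin(θ/2) = 15.923074/sin(79.3676°) = 16.201230
C = V + |VC|·bis = (28.3479,18.7923)
T_A = V + ((C−V)·d_A)·d_A = V + 2.9892·d_A = (12.8842,22.5892)
T_B = V + ((C−V)·d_B)·d_B = V + 2.9892·d_B = (15.3141,27.9391)
sweep = 180° − θ = 21.2648°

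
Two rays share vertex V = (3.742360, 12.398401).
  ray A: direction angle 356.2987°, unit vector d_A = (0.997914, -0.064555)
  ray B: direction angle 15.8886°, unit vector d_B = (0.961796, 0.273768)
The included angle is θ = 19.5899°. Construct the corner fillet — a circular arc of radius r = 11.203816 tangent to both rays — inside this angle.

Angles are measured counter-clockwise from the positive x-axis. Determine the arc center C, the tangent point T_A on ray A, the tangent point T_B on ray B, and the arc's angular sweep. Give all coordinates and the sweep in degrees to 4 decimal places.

bisector direction at 6.0937° = (0.994350,0.106154)
center distance |VC| = r/sin(θ/2) = 11.203816/sin(9.7950°) = 65.857288
C = V + |VC|·bis = (69.2275,19.3894)
T_A = V + ((C−V)·d_A)·d_A = V + 64.8973·d_A = (68.5043,8.2090)
T_B = V + ((C−V)·d_B)·d_B = V + 64.8973·d_B = (66.1603,30.1652)
sweep = 180° − θ = 160.4101°

center=(69.2275,19.3894) T_A=(68.5043,8.2090) T_B=(66.1603,30.1652) sweep=160.4101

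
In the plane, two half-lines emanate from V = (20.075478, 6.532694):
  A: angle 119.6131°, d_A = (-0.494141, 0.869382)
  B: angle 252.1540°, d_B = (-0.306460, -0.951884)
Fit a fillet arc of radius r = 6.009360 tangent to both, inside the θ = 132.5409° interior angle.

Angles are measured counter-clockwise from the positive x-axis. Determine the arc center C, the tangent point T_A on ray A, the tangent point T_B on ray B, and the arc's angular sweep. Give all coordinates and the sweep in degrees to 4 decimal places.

bisector direction at 185.8836° = (-0.994732,-0.102507)
center distance |VC| = r/sin(θ/2) = 6.009360/sin(66.2704°) = 6.564341
C = V + |VC|·bis = (13.5457,5.8598)
T_A = V + ((C−V)·d_A)·d_A = V + 2.6416·d_A = (18.7701,8.8293)
T_B = V + ((C−V)·d_B)·d_B = V + 2.6416·d_B = (19.2659,4.0182)
sweep = 180° − θ = 47.4591°

center=(13.5457,5.8598) T_A=(18.7701,8.8293) T_B=(19.2659,4.0182) sweep=47.4591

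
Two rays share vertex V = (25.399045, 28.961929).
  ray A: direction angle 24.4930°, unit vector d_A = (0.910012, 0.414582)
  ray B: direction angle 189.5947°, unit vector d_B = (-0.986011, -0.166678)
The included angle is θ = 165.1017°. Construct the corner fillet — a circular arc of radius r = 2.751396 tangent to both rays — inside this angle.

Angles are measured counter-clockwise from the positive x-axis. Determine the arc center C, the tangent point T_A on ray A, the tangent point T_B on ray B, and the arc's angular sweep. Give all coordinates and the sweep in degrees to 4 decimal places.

center=(24.5857,31.6149) T_A=(25.7264,29.1111) T_B=(25.0443,28.9020) sweep=14.8983

bisector direction at 107.0438° = (-0.293104,0.956081)
center distance |VC| = r/sin(θ/2) = 2.751396/sin(82.5508°) = 2.774815
C = V + |VC|·bis = (24.5857,31.6149)
T_A = V + ((C−V)·d_A)·d_A = V + 0.3597·d_A = (25.7264,29.1111)
T_B = V + ((C−V)·d_B)·d_B = V + 0.3597·d_B = (25.0443,28.9020)
sweep = 180° − θ = 14.8983°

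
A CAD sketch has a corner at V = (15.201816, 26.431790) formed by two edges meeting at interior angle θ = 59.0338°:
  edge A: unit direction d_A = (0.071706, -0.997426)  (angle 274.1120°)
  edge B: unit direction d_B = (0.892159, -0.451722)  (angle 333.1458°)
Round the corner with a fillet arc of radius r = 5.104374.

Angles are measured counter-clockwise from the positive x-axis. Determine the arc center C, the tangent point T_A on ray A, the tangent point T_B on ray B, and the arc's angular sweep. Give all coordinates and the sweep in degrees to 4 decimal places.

center=(20.9395,17.8053) T_A=(15.8483,17.4393) T_B=(23.2453,22.3592) sweep=120.9662

bisector direction at 303.6289° = (0.553812,-0.832642)
center distance |VC| = r/sin(θ/2) = 5.104374/sin(29.5169°) = 10.360419
C = V + |VC|·bis = (20.9395,17.8053)
T_A = V + ((C−V)·d_A)·d_A = V + 9.0157·d_A = (15.8483,17.4393)
T_B = V + ((C−V)·d_B)·d_B = V + 9.0157·d_B = (23.2453,22.3592)
sweep = 180° − θ = 120.9662°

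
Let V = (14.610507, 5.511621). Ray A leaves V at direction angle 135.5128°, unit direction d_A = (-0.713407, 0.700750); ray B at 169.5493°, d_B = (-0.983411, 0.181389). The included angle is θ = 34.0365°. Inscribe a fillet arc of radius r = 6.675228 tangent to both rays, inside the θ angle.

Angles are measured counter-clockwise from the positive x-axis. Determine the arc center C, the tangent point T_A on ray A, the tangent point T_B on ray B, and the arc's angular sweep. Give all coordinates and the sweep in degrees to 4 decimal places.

center=(-5.6257,16.0320) T_A=(-0.9481,20.7942) T_B=(-6.8366,9.4675) sweep=145.9635

bisector direction at 152.5310° = (-0.887261,0.461268)
center distance |VC| = r/sin(θ/2) = 6.675228/sin(17.0182°) = 22.807546
C = V + |VC|·bis = (-5.6257,16.0320)
T_A = V + ((C−V)·d_A)·d_A = V + 21.8088·d_A = (-0.9481,20.7942)
T_B = V + ((C−V)·d_B)·d_B = V + 21.8088·d_B = (-6.8366,9.4675)
sweep = 180° − θ = 145.9635°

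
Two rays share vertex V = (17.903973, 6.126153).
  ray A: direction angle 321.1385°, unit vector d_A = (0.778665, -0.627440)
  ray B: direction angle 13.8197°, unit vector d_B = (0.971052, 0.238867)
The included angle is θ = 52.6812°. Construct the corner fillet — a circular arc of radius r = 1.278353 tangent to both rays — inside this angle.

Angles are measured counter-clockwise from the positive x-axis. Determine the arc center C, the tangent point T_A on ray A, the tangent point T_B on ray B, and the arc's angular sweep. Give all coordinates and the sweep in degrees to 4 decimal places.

bisector direction at 347.4791° = (0.976217,-0.216796)
center distance |VC| = r/sin(θ/2) = 1.278353/sin(26.3406°) = 2.881079
C = V + |VC|·bis = (20.7165,5.5015)
T_A = V + ((C−V)·d_A)·d_A = V + 2.5819·d_A = (19.9144,4.5061)
T_B = V + ((C−V)·d_B)·d_B = V + 2.5819·d_B = (20.4112,6.7429)
sweep = 180° − θ = 127.3188°

center=(20.7165,5.5015) T_A=(19.9144,4.5061) T_B=(20.4112,6.7429) sweep=127.3188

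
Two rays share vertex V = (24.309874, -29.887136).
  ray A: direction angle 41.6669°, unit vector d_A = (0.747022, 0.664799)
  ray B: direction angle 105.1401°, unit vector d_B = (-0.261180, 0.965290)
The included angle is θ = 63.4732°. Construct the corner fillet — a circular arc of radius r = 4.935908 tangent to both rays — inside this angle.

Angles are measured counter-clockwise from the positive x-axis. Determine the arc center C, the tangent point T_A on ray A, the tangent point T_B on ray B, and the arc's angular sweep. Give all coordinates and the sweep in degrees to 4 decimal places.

bisector direction at 73.4035° = (0.285630,0.958340)
center distance |VC| = r/sin(θ/2) = 4.935908/sin(31.7366°) = 9.383587
C = V + |VC|·bis = (26.9901,-20.8945)
T_A = V + ((C−V)·d_A)·d_A = V + 7.9805·d_A = (30.2715,-24.5817)
T_B = V + ((C−V)·d_B)·d_B = V + 7.9805·d_B = (22.2255,-22.1836)
sweep = 180° − θ = 116.5268°

center=(26.9901,-20.8945) T_A=(30.2715,-24.5817) T_B=(22.2255,-22.1836) sweep=116.5268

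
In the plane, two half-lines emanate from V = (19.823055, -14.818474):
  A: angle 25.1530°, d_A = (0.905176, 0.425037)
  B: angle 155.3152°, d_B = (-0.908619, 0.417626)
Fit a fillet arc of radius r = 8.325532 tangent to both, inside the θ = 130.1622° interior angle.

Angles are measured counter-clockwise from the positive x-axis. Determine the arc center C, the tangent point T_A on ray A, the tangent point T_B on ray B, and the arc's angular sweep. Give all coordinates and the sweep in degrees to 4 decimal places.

bisector direction at 90.2341° = (-0.004086,0.999992)
center distance |VC| = r/sin(θ/2) = 8.325532/sin(65.0811°) = 9.180158
C = V + |VC|·bis = (19.7855,-5.6384)
T_A = V + ((C−V)·d_A)·d_A = V + 3.8679·d_A = (23.3242,-13.1745)
T_B = V + ((C−V)·d_B)·d_B = V + 3.8679·d_B = (16.3086,-13.2031)
sweep = 180° − θ = 49.8378°

center=(19.7855,-5.6384) T_A=(23.3242,-13.1745) T_B=(16.3086,-13.2031) sweep=49.8378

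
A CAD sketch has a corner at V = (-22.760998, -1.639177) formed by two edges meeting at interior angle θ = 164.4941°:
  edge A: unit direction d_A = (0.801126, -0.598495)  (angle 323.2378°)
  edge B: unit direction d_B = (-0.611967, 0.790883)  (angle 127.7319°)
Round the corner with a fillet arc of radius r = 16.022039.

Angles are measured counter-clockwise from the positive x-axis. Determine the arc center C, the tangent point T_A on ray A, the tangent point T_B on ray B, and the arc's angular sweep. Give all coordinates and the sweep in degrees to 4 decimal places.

bisector direction at 45.4848° = (0.701098,0.713065)
center distance |VC| = r/sin(θ/2) = 16.022039/sin(82.2471°) = 16.169848
C = V + |VC|·bis = (-11.4244,9.8910)
T_A = V + ((C−V)·d_A)·d_A = V + 2.1813·d_A = (-21.0135,-2.9447)
T_B = V + ((C−V)·d_B)·d_B = V + 2.1813·d_B = (-24.0959,0.0860)
sweep = 180° − θ = 15.5059°

center=(-11.4244,9.8910) T_A=(-21.0135,-2.9447) T_B=(-24.0959,0.0860) sweep=15.5059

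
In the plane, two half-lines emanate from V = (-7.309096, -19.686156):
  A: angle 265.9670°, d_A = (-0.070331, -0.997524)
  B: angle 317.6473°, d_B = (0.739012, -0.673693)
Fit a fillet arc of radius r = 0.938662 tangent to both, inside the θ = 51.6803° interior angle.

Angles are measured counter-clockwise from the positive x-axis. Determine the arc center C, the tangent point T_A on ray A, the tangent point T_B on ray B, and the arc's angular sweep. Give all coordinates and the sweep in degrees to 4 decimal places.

center=(-6.5091,-21.6856) T_A=(-7.4454,-21.6196) T_B=(-5.8767,-20.9919) sweep=128.3197

bisector direction at 291.8071° = (0.371484,-0.928439)
center distance |VC| = r/sin(θ/2) = 0.938662/sin(25.8402°) = 2.153577
C = V + |VC|·bis = (-6.5091,-21.6856)
T_A = V + ((C−V)·d_A)·d_A = V + 1.9382·d_A = (-7.4454,-21.6196)
T_B = V + ((C−V)·d_B)·d_B = V + 1.9382·d_B = (-5.8767,-20.9919)
sweep = 180° − θ = 128.3197°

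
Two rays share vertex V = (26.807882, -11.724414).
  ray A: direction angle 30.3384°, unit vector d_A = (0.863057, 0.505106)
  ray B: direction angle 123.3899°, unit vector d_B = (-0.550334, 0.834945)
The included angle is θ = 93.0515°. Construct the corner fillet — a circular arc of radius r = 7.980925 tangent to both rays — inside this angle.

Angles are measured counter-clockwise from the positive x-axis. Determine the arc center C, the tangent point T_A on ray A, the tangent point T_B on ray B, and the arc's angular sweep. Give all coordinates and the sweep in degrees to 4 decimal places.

bisector direction at 76.8641° = (0.227261,0.973834)
center distance |VC| = r/sin(θ/2) = 7.980925/sin(46.5258°) = 10.997802
C = V + |VC|·bis = (29.3072,-1.0144)
T_A = V + ((C−V)·d_A)·d_A = V + 7.5668·d_A = (33.3385,-7.9024)
T_B = V + ((C−V)·d_B)·d_B = V + 7.5668·d_B = (22.6436,-5.4066)
sweep = 180° − θ = 86.9485°

center=(29.3072,-1.0144) T_A=(33.3385,-7.9024) T_B=(22.6436,-5.4066) sweep=86.9485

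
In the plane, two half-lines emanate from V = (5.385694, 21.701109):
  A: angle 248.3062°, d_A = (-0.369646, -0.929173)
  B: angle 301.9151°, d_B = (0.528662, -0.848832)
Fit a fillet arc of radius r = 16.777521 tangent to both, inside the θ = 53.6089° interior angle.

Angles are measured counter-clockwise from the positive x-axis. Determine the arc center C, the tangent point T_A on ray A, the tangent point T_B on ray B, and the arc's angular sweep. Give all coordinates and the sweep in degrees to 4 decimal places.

bisector direction at 275.1107° = (0.089079,-0.996025)
center distance |VC| = r/sin(θ/2) = 16.777521/sin(26.8044°) = 37.205095
C = V + |VC|·bis = (8.6999,-15.3561)
T_A = V + ((C−V)·d_A)·d_A = V + 33.2074·d_A = (-6.8893,-9.1543)
T_B = V + ((C−V)·d_B)·d_B = V + 33.2074·d_B = (22.9412,-6.4864)
sweep = 180° − θ = 126.3911°

center=(8.6999,-15.3561) T_A=(-6.8893,-9.1543) T_B=(22.9412,-6.4864) sweep=126.3911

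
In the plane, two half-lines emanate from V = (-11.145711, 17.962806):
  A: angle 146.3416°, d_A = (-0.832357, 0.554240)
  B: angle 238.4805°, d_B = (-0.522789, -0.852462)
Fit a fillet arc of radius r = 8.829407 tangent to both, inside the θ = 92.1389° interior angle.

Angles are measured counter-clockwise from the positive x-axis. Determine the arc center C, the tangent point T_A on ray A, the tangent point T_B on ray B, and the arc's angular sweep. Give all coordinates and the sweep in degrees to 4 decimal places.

bisector direction at 192.4110° = (-0.976631,-0.214924)
center distance |VC| = r/sin(θ/2) = 8.829407/sin(46.0695°) = 12.259978
C = V + |VC|·bis = (-23.1192,15.3278)
T_A = V + ((C−V)·d_A)·d_A = V + 8.5058·d_A = (-18.2256,22.6771)
T_B = V + ((C−V)·d_B)·d_B = V + 8.5058·d_B = (-15.5924,10.7119)
sweep = 180° − θ = 87.8611°

center=(-23.1192,15.3278) T_A=(-18.2256,22.6771) T_B=(-15.5924,10.7119) sweep=87.8611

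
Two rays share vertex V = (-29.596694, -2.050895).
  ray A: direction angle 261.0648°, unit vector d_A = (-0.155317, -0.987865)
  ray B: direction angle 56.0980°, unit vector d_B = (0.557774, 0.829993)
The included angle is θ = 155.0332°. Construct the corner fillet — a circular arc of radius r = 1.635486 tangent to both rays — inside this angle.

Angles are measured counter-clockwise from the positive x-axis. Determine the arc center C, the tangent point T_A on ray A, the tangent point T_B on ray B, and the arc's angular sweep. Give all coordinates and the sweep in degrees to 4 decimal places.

center=(-28.0373,-2.6626) T_A=(-29.6529,-2.4086) T_B=(-29.3947,-1.7504) sweep=24.9668

bisector direction at 338.5814° = (0.930937,-0.365179)
center distance |VC| = r/sin(θ/2) = 1.635486/sin(77.5166°) = 1.675087
C = V + |VC|·bis = (-28.0373,-2.6626)
T_A = V + ((C−V)·d_A)·d_A = V + 0.3621·d_A = (-29.6529,-2.4086)
T_B = V + ((C−V)·d_B)·d_B = V + 0.3621·d_B = (-29.3947,-1.7504)
sweep = 180° − θ = 24.9668°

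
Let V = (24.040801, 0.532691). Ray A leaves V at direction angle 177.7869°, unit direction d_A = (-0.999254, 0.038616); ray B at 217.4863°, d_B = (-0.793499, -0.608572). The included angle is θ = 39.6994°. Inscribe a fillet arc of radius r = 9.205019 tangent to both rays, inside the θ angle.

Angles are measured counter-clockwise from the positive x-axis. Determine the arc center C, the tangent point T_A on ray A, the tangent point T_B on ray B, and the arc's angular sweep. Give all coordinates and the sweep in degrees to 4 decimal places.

bisector direction at 197.6366° = (-0.952997,-0.302979)
center distance |VC| = r/sin(θ/2) = 9.205019/sin(19.8497°) = 27.109151
C = V + |VC|·bis = (-1.7941,-7.6808)
T_A = V + ((C−V)·d_A)·d_A = V + 25.4985·d_A = (-1.4387,1.5173)
T_B = V + ((C−V)·d_B)·d_B = V + 25.4985·d_B = (3.8078,-14.9850)
sweep = 180° − θ = 140.3006°

center=(-1.7941,-7.6808) T_A=(-1.4387,1.5173) T_B=(3.8078,-14.9850) sweep=140.3006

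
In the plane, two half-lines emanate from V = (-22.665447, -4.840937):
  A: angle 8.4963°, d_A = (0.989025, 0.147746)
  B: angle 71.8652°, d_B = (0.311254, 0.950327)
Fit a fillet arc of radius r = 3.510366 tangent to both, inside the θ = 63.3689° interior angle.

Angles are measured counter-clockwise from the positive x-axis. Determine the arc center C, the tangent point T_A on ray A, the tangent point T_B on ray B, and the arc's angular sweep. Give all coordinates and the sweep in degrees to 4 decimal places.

bisector direction at 40.1808° = (0.764013,0.645201)
center distance |VC| = r/sin(θ/2) = 3.510366/sin(31.6844°) = 6.683347
C = V + |VC|·bis = (-17.5593,-0.5288)
T_A = V + ((C−V)·d_A)·d_A = V + 5.6872·d_A = (-17.0406,-4.0007)
T_B = V + ((C−V)·d_B)·d_B = V + 5.6872·d_B = (-20.8953,0.5638)
sweep = 180° − θ = 116.6311°

center=(-17.5593,-0.5288) T_A=(-17.0406,-4.0007) T_B=(-20.8953,0.5638) sweep=116.6311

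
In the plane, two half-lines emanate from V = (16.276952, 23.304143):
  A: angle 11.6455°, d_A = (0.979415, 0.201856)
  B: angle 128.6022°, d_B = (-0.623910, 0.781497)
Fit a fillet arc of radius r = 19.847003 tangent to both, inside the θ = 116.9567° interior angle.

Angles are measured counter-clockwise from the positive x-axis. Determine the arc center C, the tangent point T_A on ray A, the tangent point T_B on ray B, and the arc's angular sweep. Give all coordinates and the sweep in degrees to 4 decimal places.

bisector direction at 70.1239° = (0.339988,0.940430)
center distance |VC| = r/sin(θ/2) = 19.847003/sin(58.4783°) = 23.282508
C = V + |VC|·bis = (24.1927,45.1997)
T_A = V + ((C−V)·d_A)·d_A = V + 12.1726·d_A = (28.1990,25.7612)
T_B = V + ((C−V)·d_B)·d_B = V + 12.1726·d_B = (8.6824,32.8170)
sweep = 180° − θ = 63.0433°

center=(24.1927,45.1997) T_A=(28.1990,25.7612) T_B=(8.6824,32.8170) sweep=63.0433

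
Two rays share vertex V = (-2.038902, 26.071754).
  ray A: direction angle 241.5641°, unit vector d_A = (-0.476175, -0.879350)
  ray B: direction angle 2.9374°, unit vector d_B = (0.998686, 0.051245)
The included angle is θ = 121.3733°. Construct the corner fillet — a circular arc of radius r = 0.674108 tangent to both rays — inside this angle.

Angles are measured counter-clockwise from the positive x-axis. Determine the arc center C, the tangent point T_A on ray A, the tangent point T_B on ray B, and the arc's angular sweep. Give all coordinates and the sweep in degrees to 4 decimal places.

center=(-1.6264,25.4179) T_A=(-2.2191,25.7389) T_B=(-1.6609,26.0912) sweep=58.6267

bisector direction at 302.2508° = (0.533626,-0.845721)
center distance |VC| = r/sin(θ/2) = 0.674108/sin(60.6867°) = 0.773099
C = V + |VC|·bis = (-1.6264,25.4179)
T_A = V + ((C−V)·d_A)·d_A = V + 0.3785·d_A = (-2.2191,25.7389)
T_B = V + ((C−V)·d_B)·d_B = V + 0.3785·d_B = (-1.6609,26.0912)
sweep = 180° − θ = 58.6267°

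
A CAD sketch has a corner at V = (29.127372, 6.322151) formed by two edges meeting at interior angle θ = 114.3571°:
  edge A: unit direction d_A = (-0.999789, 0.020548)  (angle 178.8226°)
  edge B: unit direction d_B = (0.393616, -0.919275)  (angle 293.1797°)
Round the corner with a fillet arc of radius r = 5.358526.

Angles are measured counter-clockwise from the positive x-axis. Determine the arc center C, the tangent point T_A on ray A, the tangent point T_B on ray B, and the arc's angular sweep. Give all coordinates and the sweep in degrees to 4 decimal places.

bisector direction at 236.0011° = (-0.559176,-0.829049)
center distance |VC| = r/sin(θ/2) = 5.358526/sin(57.1786°) = 6.376436
C = V + |VC|·bis = (25.5618,1.0358)
T_A = V + ((C−V)·d_A)·d_A = V + 3.4562·d_A = (25.6719,6.3932)
T_B = V + ((C−V)·d_B)·d_B = V + 3.4562·d_B = (30.4878,3.1450)
sweep = 180° − θ = 65.6429°

center=(25.5618,1.0358) T_A=(25.6719,6.3932) T_B=(30.4878,3.1450) sweep=65.6429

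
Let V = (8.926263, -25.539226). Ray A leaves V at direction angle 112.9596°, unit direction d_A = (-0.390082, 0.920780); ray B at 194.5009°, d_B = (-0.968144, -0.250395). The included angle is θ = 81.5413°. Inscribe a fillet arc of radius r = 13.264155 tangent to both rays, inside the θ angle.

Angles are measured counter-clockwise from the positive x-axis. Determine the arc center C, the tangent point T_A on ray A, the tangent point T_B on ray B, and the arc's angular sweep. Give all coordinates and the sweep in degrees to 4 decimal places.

center=(-9.2876,-16.5493) T_A=(2.9258,-11.3752) T_B=(-5.9663,-29.3910) sweep=98.4587

bisector direction at 153.7303° = (-0.896720,0.442598)
center distance |VC| = r/sin(θ/2) = 13.264155/sin(40.7707°) = 20.311623
C = V + |VC|·bis = (-9.2876,-16.5493)
T_A = V + ((C−V)·d_A)·d_A = V + 15.3826·d_A = (2.9258,-11.3752)
T_B = V + ((C−V)·d_B)·d_B = V + 15.3826·d_B = (-5.9663,-29.3910)
sweep = 180° − θ = 98.4587°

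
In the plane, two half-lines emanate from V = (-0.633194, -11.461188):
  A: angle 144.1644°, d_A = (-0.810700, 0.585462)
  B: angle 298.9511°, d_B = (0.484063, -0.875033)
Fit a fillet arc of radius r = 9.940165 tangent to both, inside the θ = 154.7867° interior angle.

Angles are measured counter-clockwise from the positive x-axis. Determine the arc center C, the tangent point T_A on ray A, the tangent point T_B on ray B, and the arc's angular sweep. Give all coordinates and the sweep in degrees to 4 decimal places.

center=(-8.2550,-18.2181) T_A=(-2.4355,-10.1596) T_B=(0.4429,-13.4065) sweep=25.2133

bisector direction at 221.5578° = (-0.748287,-0.663375)
center distance |VC| = r/sin(θ/2) = 9.940165/sin(77.3933°) = 10.185728
C = V + |VC|·bis = (-8.2550,-18.2181)
T_A = V + ((C−V)·d_A)·d_A = V + 2.2231·d_A = (-2.4355,-10.1596)
T_B = V + ((C−V)·d_B)·d_B = V + 2.2231·d_B = (0.4429,-13.4065)
sweep = 180° − θ = 25.2133°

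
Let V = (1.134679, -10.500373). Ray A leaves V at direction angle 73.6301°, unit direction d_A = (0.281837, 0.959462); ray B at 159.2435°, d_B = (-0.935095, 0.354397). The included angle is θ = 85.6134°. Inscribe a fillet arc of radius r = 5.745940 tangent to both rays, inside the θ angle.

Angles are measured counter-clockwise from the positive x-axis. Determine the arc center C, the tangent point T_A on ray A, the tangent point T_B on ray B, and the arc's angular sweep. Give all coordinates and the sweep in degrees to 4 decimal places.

bisector direction at 116.4368° = (-0.445210,0.895426)
center distance |VC| = r/sin(θ/2) = 5.745940/sin(42.8067°) = 8.455792
C = V + |VC|·bis = (-2.6299,-2.9288)
T_A = V + ((C−V)·d_A)·d_A = V + 6.2036·d_A = (2.8831,-4.5483)
T_B = V + ((C−V)·d_B)·d_B = V + 6.2036·d_B = (-4.6663,-8.3018)
sweep = 180° − θ = 94.3866°

center=(-2.6299,-2.9288) T_A=(2.8831,-4.5483) T_B=(-4.6663,-8.3018) sweep=94.3866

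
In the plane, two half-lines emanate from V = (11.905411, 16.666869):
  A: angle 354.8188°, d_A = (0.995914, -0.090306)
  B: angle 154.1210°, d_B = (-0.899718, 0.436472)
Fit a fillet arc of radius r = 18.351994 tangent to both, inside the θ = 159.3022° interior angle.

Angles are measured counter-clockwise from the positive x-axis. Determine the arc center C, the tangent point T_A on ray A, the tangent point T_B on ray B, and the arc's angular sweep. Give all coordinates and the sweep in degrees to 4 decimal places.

center=(16.9003,34.6412) T_A=(15.2430,16.3642) T_B=(8.8902,18.1296) sweep=20.6978

bisector direction at 74.4699° = (0.267745,0.963490)
center distance |VC| = r/sin(θ/2) = 18.351994/sin(79.6511°) = 18.655480
C = V + |VC|·bis = (16.9003,34.6412)
T_A = V + ((C−V)·d_A)·d_A = V + 3.3513·d_A = (15.2430,16.3642)
T_B = V + ((C−V)·d_B)·d_B = V + 3.3513·d_B = (8.8902,18.1296)
sweep = 180° − θ = 20.6978°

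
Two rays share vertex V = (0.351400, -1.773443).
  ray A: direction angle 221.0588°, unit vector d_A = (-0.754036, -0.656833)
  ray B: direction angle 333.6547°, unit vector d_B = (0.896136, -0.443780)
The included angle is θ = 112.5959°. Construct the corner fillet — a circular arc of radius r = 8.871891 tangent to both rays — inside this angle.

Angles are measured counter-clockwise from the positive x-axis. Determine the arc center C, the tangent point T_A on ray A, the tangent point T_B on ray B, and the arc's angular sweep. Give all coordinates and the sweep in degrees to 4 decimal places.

center=(1.7169,-12.3498) T_A=(-4.1104,-5.6601) T_B=(5.6541,-4.3994) sweep=67.4041

bisector direction at 277.3568° = (0.128047,-0.991768)
center distance |VC| = r/sin(θ/2) = 8.871891/sin(56.2980°) = 10.664173
C = V + |VC|·bis = (1.7169,-12.3498)
T_A = V + ((C−V)·d_A)·d_A = V + 5.9173·d_A = (-4.1104,-5.6601)
T_B = V + ((C−V)·d_B)·d_B = V + 5.9173·d_B = (5.6541,-4.3994)
sweep = 180° − θ = 67.4041°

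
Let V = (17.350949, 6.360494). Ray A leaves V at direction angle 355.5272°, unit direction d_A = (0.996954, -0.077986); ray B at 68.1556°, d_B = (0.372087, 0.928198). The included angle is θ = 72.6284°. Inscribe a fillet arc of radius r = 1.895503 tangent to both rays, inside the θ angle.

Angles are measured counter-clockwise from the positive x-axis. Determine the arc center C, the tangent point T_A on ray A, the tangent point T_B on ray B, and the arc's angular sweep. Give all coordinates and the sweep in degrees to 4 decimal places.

center=(20.0700,8.0491) T_A=(19.9222,6.1594) T_B=(18.3106,8.7544) sweep=107.3716

bisector direction at 31.8414° = (0.849512,0.527570)
center distance |VC| = r/sin(θ/2) = 1.895503/sin(36.3142°) = 3.200712
C = V + |VC|·bis = (20.0700,8.0491)
T_A = V + ((C−V)·d_A)·d_A = V + 2.5791·d_A = (19.9222,6.1594)
T_B = V + ((C−V)·d_B)·d_B = V + 2.5791·d_B = (18.3106,8.7544)
sweep = 180° − θ = 107.3716°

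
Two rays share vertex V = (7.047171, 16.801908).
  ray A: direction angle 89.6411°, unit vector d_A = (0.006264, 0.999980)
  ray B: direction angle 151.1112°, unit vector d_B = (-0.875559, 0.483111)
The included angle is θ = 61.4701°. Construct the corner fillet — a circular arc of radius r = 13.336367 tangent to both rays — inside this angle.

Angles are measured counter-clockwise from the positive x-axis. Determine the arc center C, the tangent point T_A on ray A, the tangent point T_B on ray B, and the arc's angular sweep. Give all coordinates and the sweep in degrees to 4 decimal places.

bisector direction at 120.3761° = (-0.505675,0.862724)
center distance |VC| = r/sin(θ/2) = 13.336367/sin(30.7351°) = 26.095051
C = V + |VC|·bis = (-6.1484,39.3147)
T_A = V + ((C−V)·d_A)·d_A = V + 22.4297·d_A = (7.1877,39.2312)
T_B = V + ((C−V)·d_B)·d_B = V + 22.4297·d_B = (-12.5914,27.6380)
sweep = 180° − θ = 118.5299°

center=(-6.1484,39.3147) T_A=(7.1877,39.2312) T_B=(-12.5914,27.6380) sweep=118.5299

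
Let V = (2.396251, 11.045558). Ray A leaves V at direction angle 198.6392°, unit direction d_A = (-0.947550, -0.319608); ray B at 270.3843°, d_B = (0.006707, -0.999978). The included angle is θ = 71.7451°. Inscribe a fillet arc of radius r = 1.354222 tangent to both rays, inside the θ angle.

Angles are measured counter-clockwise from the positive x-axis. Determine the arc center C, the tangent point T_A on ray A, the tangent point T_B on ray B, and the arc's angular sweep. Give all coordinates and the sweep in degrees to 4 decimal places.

center=(1.0546,9.1638) T_A=(0.6218,10.4470) T_B=(2.4088,9.1729) sweep=108.2549

bisector direction at 234.5118° = (-0.580536,-0.814235)
center distance |VC| = r/sin(θ/2) = 1.354222/sin(35.8725°) = 2.311021
C = V + |VC|·bis = (1.0546,9.1638)
T_A = V + ((C−V)·d_A)·d_A = V + 1.8727·d_A = (0.6218,10.4470)
T_B = V + ((C−V)·d_B)·d_B = V + 1.8727·d_B = (2.4088,9.1729)
sweep = 180° − θ = 108.2549°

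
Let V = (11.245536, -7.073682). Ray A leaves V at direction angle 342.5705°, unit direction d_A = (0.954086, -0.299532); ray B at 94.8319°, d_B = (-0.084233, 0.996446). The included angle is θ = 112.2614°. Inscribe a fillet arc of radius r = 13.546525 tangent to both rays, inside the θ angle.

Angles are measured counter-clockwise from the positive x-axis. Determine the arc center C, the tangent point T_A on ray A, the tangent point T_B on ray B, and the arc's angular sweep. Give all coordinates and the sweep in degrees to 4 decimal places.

center=(23.9780,3.1274) T_A=(19.9204,-9.7971) T_B=(10.4797,1.9864) sweep=67.7386

bisector direction at 38.7012° = (0.780417,0.625259)
center distance |VC| = r/sin(θ/2) = 13.546525/sin(56.1307°) = 16.315001
C = V + |VC|·bis = (23.9780,3.1274)
T_A = V + ((C−V)·d_A)·d_A = V + 9.0924·d_A = (19.9204,-9.7971)
T_B = V + ((C−V)·d_B)·d_B = V + 9.0924·d_B = (10.4797,1.9864)
sweep = 180° − θ = 67.7386°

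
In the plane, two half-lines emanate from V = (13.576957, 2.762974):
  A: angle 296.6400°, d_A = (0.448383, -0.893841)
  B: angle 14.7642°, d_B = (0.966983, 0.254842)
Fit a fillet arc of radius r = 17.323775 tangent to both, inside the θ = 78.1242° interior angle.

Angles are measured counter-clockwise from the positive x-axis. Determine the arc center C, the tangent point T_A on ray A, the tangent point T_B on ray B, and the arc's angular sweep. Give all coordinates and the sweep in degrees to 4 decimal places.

bisector direction at 335.7021° = (0.911418,-0.411481)
center distance |VC| = r/sin(θ/2) = 17.323775/sin(39.0621°) = 27.490972
C = V + |VC|·bis = (38.6327,-8.5490)
T_A = V + ((C−V)·d_A)·d_A = V + 21.3457·d_A = (23.1480,-16.3167)
T_B = V + ((C−V)·d_B)·d_B = V + 21.3457·d_B = (34.2179,8.2028)
sweep = 180° − θ = 101.8758°

center=(38.6327,-8.5490) T_A=(23.1480,-16.3167) T_B=(34.2179,8.2028) sweep=101.8758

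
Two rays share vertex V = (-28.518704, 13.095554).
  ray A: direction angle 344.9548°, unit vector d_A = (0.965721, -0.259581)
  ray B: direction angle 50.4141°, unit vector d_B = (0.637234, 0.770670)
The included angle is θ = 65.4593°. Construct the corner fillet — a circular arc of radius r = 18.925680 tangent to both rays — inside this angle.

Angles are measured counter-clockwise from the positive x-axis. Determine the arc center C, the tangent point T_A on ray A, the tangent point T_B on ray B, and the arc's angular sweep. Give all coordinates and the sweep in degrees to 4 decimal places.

center=(4.8309,23.7288) T_A=(-0.0818,5.4519) T_B=(-9.7545,35.7889) sweep=114.5407

bisector direction at 17.6844° = (0.952744,0.303774)
center distance |VC| = r/sin(θ/2) = 18.925680/sin(32.7296°) = 35.003754
C = V + |VC|·bis = (4.8309,23.7288)
T_A = V + ((C−V)·d_A)·d_A = V + 29.4462·d_A = (-0.0818,5.4519)
T_B = V + ((C−V)·d_B)·d_B = V + 29.4462·d_B = (-9.7545,35.7889)
sweep = 180° − θ = 114.5407°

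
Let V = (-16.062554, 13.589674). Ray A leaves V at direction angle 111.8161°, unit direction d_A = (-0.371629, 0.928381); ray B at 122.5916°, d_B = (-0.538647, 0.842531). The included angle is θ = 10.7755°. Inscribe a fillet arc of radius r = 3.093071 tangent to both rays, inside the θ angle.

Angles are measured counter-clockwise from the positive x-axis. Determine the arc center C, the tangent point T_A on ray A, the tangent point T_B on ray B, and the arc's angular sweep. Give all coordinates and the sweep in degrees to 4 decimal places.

bisector direction at 117.2038° = (-0.457158,0.889386)
center distance |VC| = r/sin(θ/2) = 3.093071/sin(5.3877°) = 32.941647
C = V + |VC|·bis = (-31.1221,42.8875)
T_A = V + ((C−V)·d_A)·d_A = V + 32.7961·d_A = (-28.2505,44.0370)
T_B = V + ((C−V)·d_B)·d_B = V + 32.7961·d_B = (-33.7281,41.2214)
sweep = 180° − θ = 169.2245°

center=(-31.1221,42.8875) T_A=(-28.2505,44.0370) T_B=(-33.7281,41.2214) sweep=169.2245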